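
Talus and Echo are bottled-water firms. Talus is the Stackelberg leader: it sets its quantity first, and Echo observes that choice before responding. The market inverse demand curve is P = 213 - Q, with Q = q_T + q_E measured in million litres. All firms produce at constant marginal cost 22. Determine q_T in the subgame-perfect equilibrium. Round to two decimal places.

Solve by backward induction. Given q_T, the follower Echo maximises π_E = (213 - q_T - q_E)q_E - 22q_E.
∂π_E/∂q_E = 191 - q_T - 2q_E = 0 gives the reaction function q_E = (191 - q_T)/2.
The leader anticipates this reaction. Substituting into P = 213 - Q gives P = 235/2 - (1/2)q_T, so π_T = (235/2 - (1/2)q_T)q_T - 22q_T.
Maximising: ∂π_T/∂q_T = 191/2 - q_T = 0, giving q_T = 191/2.
Then q_E = (191 - 191/2)/2 = 191/4.

95.50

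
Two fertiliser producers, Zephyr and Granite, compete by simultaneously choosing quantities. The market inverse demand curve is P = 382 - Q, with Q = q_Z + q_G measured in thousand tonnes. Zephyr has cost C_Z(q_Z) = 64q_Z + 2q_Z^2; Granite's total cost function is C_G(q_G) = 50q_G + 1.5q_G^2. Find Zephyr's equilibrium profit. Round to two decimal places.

Zephyr's profit: π_Z = (382 - Q)q_Z - (64q_Z + 2q_Z²). Setting ∂π_Z/∂q_Z = 0: 318 - 6q_Z - (q_G) = 0.
Granite's first-order condition: 332 - 5q_G - (q_Z) = 0.
Rearranging gives the reaction functions q_Z = (318 - q_G)/6 and q_G = (332 - q_Z)/5.
Solving the pair: q_Z = 1258/29, q_G = 1674/29.
Price P = 382 - 101.1034 = 280.8966.
Zephyr's profit: 280.8966·(1258/29) - 64·(1258/29) - 2(1258/29)² = 5645.2937.

5645.29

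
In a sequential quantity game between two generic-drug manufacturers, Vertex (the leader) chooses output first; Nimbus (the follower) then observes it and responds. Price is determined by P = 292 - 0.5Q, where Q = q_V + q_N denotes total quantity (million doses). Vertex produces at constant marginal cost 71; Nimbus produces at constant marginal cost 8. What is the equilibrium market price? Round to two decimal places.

110.50

The follower Nimbus best-responds to any q_V: π_N = (292 - 0.5Q)q_N - 8q_N.
∂π_N/∂q_N = 284 - (1/2)q_V - q_N = 0 gives the reaction function q_N = (284 - (1/2)q_V).
Vertex substitutes q_N(q_V) into its own profit: π_V = q_V(292 - (1/2)q_V - (284 - (1/2)q_V)/2) - 71q_V = (150 - (1/4)q_V)q_V - 71q_V.
The leader's first-order condition 79 - (1/2)q_V = 0 yields q_V = 158.
Then q_N = (284 - (1/2)·158) = 205.
Total output Q = 363, so price P = 292 - (1/2)·363 = 221/2.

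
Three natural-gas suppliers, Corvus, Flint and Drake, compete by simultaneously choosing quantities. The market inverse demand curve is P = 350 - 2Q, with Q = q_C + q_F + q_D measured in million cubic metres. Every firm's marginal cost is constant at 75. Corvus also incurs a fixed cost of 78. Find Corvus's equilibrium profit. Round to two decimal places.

2285.28

A representative firm's profit is π_i = q_i(350 - 2Q) - 75q_i.
First-order condition (treating rivals' output as given): 275 - 4q_i - 2·Σ_{j≠i} q_j = 0.
With identical firms every q_j equals q_i, so Σ_{j≠i} q_j = 2q_i and 275 = 8q_i, giving q_i = 275/8.
Price P = 350 - 2·(825/8) = 575/4.
Corvus's profit: (575/4 - 75)·(275/8) - 78 = 2285.2813.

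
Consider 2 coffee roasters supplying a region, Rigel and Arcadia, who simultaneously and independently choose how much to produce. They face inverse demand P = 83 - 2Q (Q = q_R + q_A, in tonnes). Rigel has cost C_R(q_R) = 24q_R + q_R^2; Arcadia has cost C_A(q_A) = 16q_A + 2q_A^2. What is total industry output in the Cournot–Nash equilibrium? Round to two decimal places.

14.14

Rigel's profit: π_R = (83 - 2Q)q_R - (24q_R + q_R²). Setting ∂π_R/∂q_R = 0: 59 - 6q_R - 2(q_A) = 0.
Arcadia's first-order condition: 67 - 8q_A - 2(q_R) = 0.
So q_R = (59 - 2q_A)/6 and q_A = (67 - 2q_R)/8.
Substituting one into the other gives q_R = 169/22 and q_A = 71/11.
Total output Q = 169/22 + 71/11 = 311/22.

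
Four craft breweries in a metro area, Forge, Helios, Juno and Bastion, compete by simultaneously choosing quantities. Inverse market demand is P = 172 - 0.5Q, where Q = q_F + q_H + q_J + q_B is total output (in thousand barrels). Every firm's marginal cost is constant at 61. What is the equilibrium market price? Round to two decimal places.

83.20

Each firm earns π_i = (172 - 0.5Q)q_i - 61q_i.
Setting ∂π_i/∂q_i = 0 with rivals' quantities fixed: 111 - q_i - (1/2)·Σ_{j≠i} q_j = 0.
With identical firms every q_j equals q_i, so Σ_{j≠i} q_j = 3q_i and 111 = (5/2)q_i, giving q_i = 222/5.
Total output Q = 888/5, so price P = 172 - (1/2)·(888/5) = 416/5.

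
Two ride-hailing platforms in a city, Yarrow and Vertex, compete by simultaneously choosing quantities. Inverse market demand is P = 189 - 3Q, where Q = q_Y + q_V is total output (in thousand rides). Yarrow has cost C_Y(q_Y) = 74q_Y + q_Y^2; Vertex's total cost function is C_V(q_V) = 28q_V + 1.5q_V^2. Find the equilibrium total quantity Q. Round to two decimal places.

Yarrow's profit: π_Y = (189 - 3Q)q_Y - (74q_Y + q_Y²). Setting ∂π_Y/∂q_Y = 0: 115 - 8q_Y - 3(q_V) = 0.
Vertex's first-order condition: 161 - 9q_V - 3(q_Y) = 0.
Rearranging gives the reaction functions q_Y = (115 - 3q_V)/8 and q_V = (161 - 3q_Y)/9.
Solving the pair: q_Y = 184/21, q_V = 943/63.
Total output Q = 184/21 + 943/63 = 1495/63.

23.73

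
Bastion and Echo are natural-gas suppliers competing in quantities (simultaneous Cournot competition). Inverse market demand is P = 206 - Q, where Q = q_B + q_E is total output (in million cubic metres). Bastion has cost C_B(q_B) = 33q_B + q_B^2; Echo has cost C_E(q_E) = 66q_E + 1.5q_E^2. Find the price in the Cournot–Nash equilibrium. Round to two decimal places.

147.47

Bastion's profit: π_B = (206 - Q)q_B - (33q_B + q_B²). Setting ∂π_B/∂q_B = 0: 173 - 4q_B - (q_E) = 0.
Echo's first-order condition: 140 - 5q_E - (q_B) = 0.
So q_B = (173 - q_E)/4 and q_E = (140 - q_B)/5.
Solving the pair: q_B = 725/19, q_E = 387/19.
Total output Q = 1112/19, so price P = 206 - 1112/19 = 147.4737.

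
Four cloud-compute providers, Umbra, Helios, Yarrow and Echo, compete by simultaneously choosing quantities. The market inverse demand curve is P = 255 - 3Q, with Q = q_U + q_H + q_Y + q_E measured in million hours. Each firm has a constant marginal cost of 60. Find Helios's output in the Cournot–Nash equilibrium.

13

A representative firm's profit is π_i = q_i(255 - 3Q) - 60q_i.
Setting ∂π_i/∂q_i = 0 with rivals' quantities fixed: 195 - 6q_i - 3·Σ_{j≠i} q_j = 0.
By symmetry each firm produces the same amount; substituting Σ_{j≠i} q_j = 3q_i yields q_i = 195/15 = 13.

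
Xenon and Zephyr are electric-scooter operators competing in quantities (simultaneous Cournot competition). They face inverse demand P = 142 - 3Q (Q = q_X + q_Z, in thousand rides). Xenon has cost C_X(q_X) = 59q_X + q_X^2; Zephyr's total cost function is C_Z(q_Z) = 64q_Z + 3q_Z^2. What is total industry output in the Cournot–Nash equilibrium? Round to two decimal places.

13.07

Xenon's profit: π_X = (142 - 3Q)q_X - (59q_X + q_X²). Setting ∂π_X/∂q_X = 0: 83 - 8q_X - 3(q_Z) = 0.
Zephyr's profit: π_Z = (142 - 3Q)q_Z - (64q_Z + 3q_Z²). Setting ∂π_Z/∂q_Z = 0: 78 - 12q_Z - 3(q_X) = 0.
Best responses: q_X = (83 - 3q_Z)/8, q_Z = (78 - 3q_X)/12.
Solving the pair: q_X = 254/29, q_Z = 125/29.
Total output Q = 254/29 + 125/29 = 379/29.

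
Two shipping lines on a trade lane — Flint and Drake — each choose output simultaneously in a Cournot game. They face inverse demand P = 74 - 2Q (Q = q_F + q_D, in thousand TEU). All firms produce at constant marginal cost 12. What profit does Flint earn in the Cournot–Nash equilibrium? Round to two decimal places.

A representative firm's profit is π_i = q_i(74 - 2Q) - 12q_i.
Setting ∂π_i/∂q_i = 0 with rivals' quantities fixed: 62 - 4q_i - 2q_j = 0.
By symmetry each firm produces the same amount; substituting q_j = q_i yields q_i = 62/6 = 31/3.
Price P = 74 - 2·(62/3) = 98/3.
Flint's profit: (98/3 - 12)·(31/3) = 1922/9.

213.56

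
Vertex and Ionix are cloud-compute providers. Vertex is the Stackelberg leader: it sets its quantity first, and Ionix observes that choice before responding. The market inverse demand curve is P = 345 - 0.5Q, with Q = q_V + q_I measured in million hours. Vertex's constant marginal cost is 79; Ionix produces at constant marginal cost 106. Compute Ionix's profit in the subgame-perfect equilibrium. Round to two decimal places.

Solve by backward induction. Given q_V, the follower Ionix maximises π_I = (345 - (1/2)q_V - (1/2)q_I)q_I - 106q_I.
∂π_I/∂q_I = 239 - (1/2)q_V - q_I = 0 gives the reaction function q_I = (239 - (1/2)q_V).
Vertex substitutes q_I(q_V) into its own profit: π_V = q_V(345 - (1/2)q_V - (239 - (1/2)q_V)/2) - 79q_V = (451/2 - (1/4)q_V)q_V - 79q_V.
Maximising: ∂π_V/∂q_V = 293/2 - (1/2)q_V = 0, giving q_V = 293.
Then q_I = (239 - (1/2)·293) = 185/2.
Price P = 345 - (1/2)·(771/2) = 609/4.
Ionix's profit: (609/4 - 106)·(185/2) = 4278.1250.

4278.13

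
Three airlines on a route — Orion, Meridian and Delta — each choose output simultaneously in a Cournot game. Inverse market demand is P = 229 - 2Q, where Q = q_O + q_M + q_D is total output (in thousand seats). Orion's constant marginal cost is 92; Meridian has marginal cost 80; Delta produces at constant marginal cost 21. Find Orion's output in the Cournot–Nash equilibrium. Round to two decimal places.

6.75

Orion's profit: π_O = (229 - 2Q)q_O - (92q_O). Setting ∂π_O/∂q_O = 0: 137 - 4q_O - 2(q_M + q_D) = 0.
Meridian's first-order condition: 149 - 4q_M - 2(q_O + q_D) = 0.
Delta's profit: π_D = (229 - 2Q)q_D - (21q_D). Setting ∂π_D/∂q_D = 0: 208 - 4q_D - 2(q_O + q_M) = 0.
Adding the 3 conditions: 494 − 4Q − 4Q = 0, i.e. Q = 247/4.
Back-substituting: q_O = (137 − 247/2)/2 = 27/4, q_M = (149 − 247/2)/2 = 51/4, q_D = (208 − 247/2)/2 = 169/4.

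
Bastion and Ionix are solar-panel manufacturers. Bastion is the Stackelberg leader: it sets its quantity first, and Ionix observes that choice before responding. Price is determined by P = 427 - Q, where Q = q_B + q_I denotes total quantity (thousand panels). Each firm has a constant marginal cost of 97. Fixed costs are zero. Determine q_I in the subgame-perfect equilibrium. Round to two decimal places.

82.50

The follower Ionix best-responds to any q_B: π_I = (427 - Q)q_I - 97q_I.
Follower FOC: 330 - q_B - 2q_I = 0, so q_I(q_B) = (330 - q_B)/2.
Bastion substitutes q_I(q_B) into its own profit: π_B = q_B(427 - q_B - (330 - q_B)/2) - 97q_B = (262 - (1/2)q_B)q_B - 97q_B.
Leader FOC: 165 - q_B = 0, so q_B = 165.
Then q_I = (330 - 165)/2 = 165/2.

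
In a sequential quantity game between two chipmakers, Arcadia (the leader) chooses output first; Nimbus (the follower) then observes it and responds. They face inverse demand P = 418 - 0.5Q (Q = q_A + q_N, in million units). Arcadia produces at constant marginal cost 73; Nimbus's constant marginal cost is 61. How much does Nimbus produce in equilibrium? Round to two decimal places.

190.50

Solve by backward induction. Given q_A, the follower Nimbus maximises π_N = (418 - (1/2)q_A - (1/2)q_N)q_N - 61q_N.
∂π_N/∂q_N = 357 - (1/2)q_A - q_N = 0 gives the reaction function q_N = (357 - (1/2)q_A).
The leader anticipates this reaction. Substituting into P = 418 - 0.5Q gives P = 479/2 - (1/4)q_A, so π_A = (479/2 - (1/4)q_A)q_A - 73q_A.
Maximising: ∂π_A/∂q_A = 333/2 - (1/2)q_A = 0, giving q_A = 333.
Then q_N = (357 - (1/2)·333) = 381/2.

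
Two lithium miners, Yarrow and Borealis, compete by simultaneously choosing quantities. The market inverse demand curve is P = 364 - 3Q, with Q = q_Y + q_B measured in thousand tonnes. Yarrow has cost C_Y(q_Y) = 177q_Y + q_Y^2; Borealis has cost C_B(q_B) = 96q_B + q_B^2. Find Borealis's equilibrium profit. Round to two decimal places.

Yarrow's profit: π_Y = (364 - 3Q)q_Y - (177q_Y + q_Y²). Setting ∂π_Y/∂q_Y = 0: 187 - 8q_Y - 3(q_B) = 0.
Borealis's first-order condition: 268 - 8q_B - 3(q_Y) = 0.
Rearranging gives the reaction functions q_Y = (187 - 3q_B)/8 and q_B = (268 - 3q_Y)/8.
Substituting one into the other gives q_Y = 692/55 and q_B = 1583/55.
Price P = 364 - 3·(455/11) = 239.9091.
Borealis's profit: 239.9091·(1583/55) - 96·(1583/55) - (1583/55)² = 3313.5722.

3313.57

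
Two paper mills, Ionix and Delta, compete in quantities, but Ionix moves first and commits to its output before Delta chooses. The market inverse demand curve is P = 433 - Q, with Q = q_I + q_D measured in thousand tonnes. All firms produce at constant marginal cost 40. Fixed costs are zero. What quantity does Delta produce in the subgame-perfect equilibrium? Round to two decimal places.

Solve by backward induction. Given q_I, the follower Delta maximises π_D = (433 - q_I - q_D)q_D - 40q_D.
Setting the follower's marginal profit to zero, 393 - q_I - 2q_D = 0, i.e. q_D = (393 - q_I)/2.
Ionix substitutes q_D(q_I) into its own profit: π_I = q_I(433 - q_I - (393 - q_I)/2) - 40q_I = (473/2 - (1/2)q_I)q_I - 40q_I.
The leader's first-order condition 393/2 - q_I = 0 yields q_I = 393/2.
Then q_D = (393 - 393/2)/2 = 393/4.

98.25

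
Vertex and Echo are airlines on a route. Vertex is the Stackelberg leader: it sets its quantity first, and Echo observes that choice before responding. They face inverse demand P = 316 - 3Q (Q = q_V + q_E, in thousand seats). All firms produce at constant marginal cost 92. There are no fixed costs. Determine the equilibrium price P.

Solve by backward induction. Given q_V, the follower Echo maximises π_E = (316 - 3q_V - 3q_E)q_E - 92q_E.
Setting the follower's marginal profit to zero, 224 - 3q_V - 6q_E = 0, i.e. q_E = (224 - 3q_V)/6.
The leader anticipates this reaction. Substituting into P = 316 - 3Q gives P = 204 - (3/2)q_V, so π_V = (204 - (3/2)q_V)q_V - 92q_V.
Maximising: ∂π_V/∂q_V = 112 - 3q_V = 0, giving q_V = 112/3.
Then q_E = (224 - 3·(112/3))/6 = 56/3.
Total output Q = 56, so price P = 316 - 3·56 = 148.

148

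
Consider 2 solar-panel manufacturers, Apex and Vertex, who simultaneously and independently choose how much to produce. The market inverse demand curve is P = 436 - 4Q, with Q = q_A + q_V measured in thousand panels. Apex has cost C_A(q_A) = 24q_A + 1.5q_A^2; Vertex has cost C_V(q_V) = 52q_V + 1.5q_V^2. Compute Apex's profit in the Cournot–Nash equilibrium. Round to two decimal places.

4477.83

Apex's profit: π_A = (436 - 4Q)q_A - (24q_A + (3/2)q_A²). Setting ∂π_A/∂q_A = 0: 412 - 11q_A - 4(q_V) = 0.
Vertex's first-order condition: 384 - 11q_V - 4(q_A) = 0.
Rearranging gives the reaction functions q_A = (412 - 4q_V)/11 and q_V = (384 - 4q_A)/11.
Substituting one into the other gives q_A = 428/15 and q_V = 368/15.
Price P = 436 - 4·(796/15) = 223.7333.
Apex's profit: 223.7333·(428/15) - 24·(428/15) - (3/2)(428/15)² = 4477.8311.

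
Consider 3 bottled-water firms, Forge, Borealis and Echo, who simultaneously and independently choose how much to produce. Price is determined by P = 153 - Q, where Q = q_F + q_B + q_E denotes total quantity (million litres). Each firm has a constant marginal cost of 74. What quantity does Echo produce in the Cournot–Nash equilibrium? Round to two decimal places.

A representative firm's profit is π_i = q_i(153 - Q) - 74q_i.
First-order condition (treating rivals' output as given): 79 - 2q_i - Σ_{j≠i} q_j = 0.
With identical firms every q_j equals q_i, so Σ_{j≠i} q_j = 2q_i and 79 = 4q_i, giving q_i = 79/4.

19.75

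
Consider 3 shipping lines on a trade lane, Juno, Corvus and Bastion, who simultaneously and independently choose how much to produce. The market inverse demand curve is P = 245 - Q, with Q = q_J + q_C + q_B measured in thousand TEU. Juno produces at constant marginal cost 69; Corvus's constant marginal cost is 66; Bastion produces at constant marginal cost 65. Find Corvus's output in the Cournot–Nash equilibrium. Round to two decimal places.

45.25

Juno's profit: π_J = (245 - Q)q_J - (69q_J). Setting ∂π_J/∂q_J = 0: 176 - 2q_J - (q_C + q_B) = 0.
Corvus's first-order condition: 179 - 2q_C - (q_J + q_B) = 0.
Bastion's first-order condition: 180 - 2q_B - (q_J + q_C) = 0.
Summing all 3 equations gives 535 − 4Q = 0, hence Q = 535/4.
Back-substituting: q_J = (176 − 535/4) = 169/4, q_C = (179 − 535/4) = 181/4, q_B = (180 − 535/4) = 185/4.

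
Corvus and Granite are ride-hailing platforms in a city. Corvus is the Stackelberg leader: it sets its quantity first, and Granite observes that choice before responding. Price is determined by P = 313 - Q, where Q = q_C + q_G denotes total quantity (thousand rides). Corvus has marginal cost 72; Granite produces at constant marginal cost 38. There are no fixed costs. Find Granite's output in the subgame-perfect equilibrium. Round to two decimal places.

The follower Granite best-responds to any q_C: π_G = (313 - Q)q_G - 38q_G.
Follower FOC: 275 - q_C - 2q_G = 0, so q_G(q_C) = (275 - q_C)/2.
Corvus substitutes q_G(q_C) into its own profit: π_C = q_C(313 - q_C - (275 - q_C)/2) - 72q_C = (351/2 - (1/2)q_C)q_C - 72q_C.
Maximising: ∂π_C/∂q_C = 207/2 - q_C = 0, giving q_C = 207/2.
Then q_G = (275 - 207/2)/2 = 343/4.

85.75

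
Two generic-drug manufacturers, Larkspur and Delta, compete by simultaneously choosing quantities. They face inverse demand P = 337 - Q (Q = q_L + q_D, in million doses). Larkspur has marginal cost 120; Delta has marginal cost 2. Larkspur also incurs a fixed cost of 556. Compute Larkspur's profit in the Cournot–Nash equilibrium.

Larkspur's profit: π_L = (337 - Q)q_L - (120q_L). Setting ∂π_L/∂q_L = 0: 217 - 2q_L - (q_D) = 0.
Delta's profit: π_D = (337 - Q)q_D - (2q_D). Setting ∂π_D/∂q_D = 0: 335 - 2q_D - (q_L) = 0.
So q_L = (217 - q_D)/2 and q_D = (335 - q_L)/2.
Substituting one into the other gives q_L = 33 and q_D = 151.
Price P = 337 - 184 = 153.
Larkspur's profit: (153 - 120)·33 - 556 = 533.

533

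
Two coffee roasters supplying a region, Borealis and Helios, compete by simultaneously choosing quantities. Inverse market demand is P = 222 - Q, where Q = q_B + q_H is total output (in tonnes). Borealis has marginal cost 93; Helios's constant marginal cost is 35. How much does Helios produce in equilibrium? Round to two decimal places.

Borealis's profit: π_B = (222 - Q)q_B - (93q_B). Setting ∂π_B/∂q_B = 0: 129 - 2q_B - (q_H) = 0.
Helios's profit: π_H = (222 - Q)q_H - (35q_H). Setting ∂π_H/∂q_H = 0: 187 - 2q_H - (q_B) = 0.
Rearranging gives the reaction functions q_B = (129 - q_H)/2 and q_H = (187 - q_B)/2.
Substituting one into the other gives q_B = 71/3 and q_H = 245/3.

81.67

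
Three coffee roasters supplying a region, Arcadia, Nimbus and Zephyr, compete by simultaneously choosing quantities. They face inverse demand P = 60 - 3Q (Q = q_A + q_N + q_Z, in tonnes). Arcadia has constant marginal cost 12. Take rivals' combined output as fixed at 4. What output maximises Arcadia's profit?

6

With rivals' combined output fixed at 4, Arcadia's profit is π_A = (60 - 3·4 - 3q_A)q_A - (12q_A) = (48 - 3q_A)q_A - (12q_A).
∂π_A/∂q_A = 36 - 6q_A = 0, so q_A = 6.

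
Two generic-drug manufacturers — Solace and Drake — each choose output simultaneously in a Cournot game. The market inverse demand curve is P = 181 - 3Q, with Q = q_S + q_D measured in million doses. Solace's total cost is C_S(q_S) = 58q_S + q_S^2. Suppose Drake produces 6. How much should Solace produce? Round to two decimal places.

13.13

With the rival's output fixed at 6, Solace's profit is π_S = (181 - 3·6 - 3q_S)q_S - (58q_S + q_S²) = (163 - 3q_S)q_S - (58q_S + q_S²).
∂π_S/∂q_S = 105 - 8q_S = 0, so q_S = 105/8.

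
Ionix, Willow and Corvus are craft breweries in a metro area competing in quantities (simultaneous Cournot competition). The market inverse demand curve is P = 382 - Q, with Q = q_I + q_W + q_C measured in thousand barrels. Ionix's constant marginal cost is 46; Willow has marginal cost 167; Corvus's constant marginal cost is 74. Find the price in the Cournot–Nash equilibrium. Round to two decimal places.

167.25

Ionix's profit: π_I = (382 - Q)q_I - (46q_I). Setting ∂π_I/∂q_I = 0: 336 - 2q_I - (q_W + q_C) = 0.
Willow's profit: π_W = (382 - Q)q_W - (167q_W). Setting ∂π_W/∂q_W = 0: 215 - 2q_W - (q_I + q_C) = 0.
Corvus's first-order condition: 308 - 2q_C - (q_I + q_W) = 0.
Adding the 3 conditions: 859 − 2Q − 2Q = 0, i.e. Q = 859/4.
Back-substituting: q_I = (336 − 859/4) = 485/4, q_W = (215 − 859/4) = 1/4, q_C = (308 − 859/4) = 373/4.
Total output Q = 859/4, so price P = 382 - 859/4 = 669/4.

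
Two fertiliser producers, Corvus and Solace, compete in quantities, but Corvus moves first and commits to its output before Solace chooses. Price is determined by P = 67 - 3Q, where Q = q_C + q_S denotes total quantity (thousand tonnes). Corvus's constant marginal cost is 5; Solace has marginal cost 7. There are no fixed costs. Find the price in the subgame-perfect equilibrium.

Solve by backward induction. Given q_C, the follower Solace maximises π_S = (67 - 3q_C - 3q_S)q_S - 7q_S.
Follower FOC: 60 - 3q_C - 6q_S = 0, so q_S(q_C) = (60 - 3q_C)/6.
The leader anticipates this reaction. Substituting into P = 67 - 3Q gives P = 37 - (3/2)q_C, so π_C = (37 - (3/2)q_C)q_C - 5q_C.
The leader's first-order condition 32 - 3q_C = 0 yields q_C = 32/3.
Then q_S = (60 - 3·(32/3))/6 = 14/3.
Total output Q = 46/3, so price P = 67 - 3·(46/3) = 21.

21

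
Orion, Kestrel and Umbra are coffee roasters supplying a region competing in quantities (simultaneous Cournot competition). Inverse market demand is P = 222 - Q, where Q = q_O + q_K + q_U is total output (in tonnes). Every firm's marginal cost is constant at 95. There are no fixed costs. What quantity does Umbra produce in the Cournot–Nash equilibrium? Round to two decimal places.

31.75

A representative firm's profit is π_i = q_i(222 - Q) - 95q_i.
First-order condition (treating rivals' output as given): 127 - 2q_i - Σ_{j≠i} q_j = 0.
With identical firms every q_j equals q_i, so Σ_{j≠i} q_j = 2q_i and 127 = 4q_i, giving q_i = 127/4.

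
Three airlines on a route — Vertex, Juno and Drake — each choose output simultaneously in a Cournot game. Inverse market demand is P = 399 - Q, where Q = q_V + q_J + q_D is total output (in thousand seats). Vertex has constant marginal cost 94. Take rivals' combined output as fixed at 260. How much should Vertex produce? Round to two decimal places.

22.50

With rivals' combined output fixed at 260, Vertex's profit is π_V = (399 - 260 - q_V)q_V - (94q_V) = (139 - q_V)q_V - (94q_V).
∂π_V/∂q_V = 45 - 2q_V = 0, so q_V = 45/2.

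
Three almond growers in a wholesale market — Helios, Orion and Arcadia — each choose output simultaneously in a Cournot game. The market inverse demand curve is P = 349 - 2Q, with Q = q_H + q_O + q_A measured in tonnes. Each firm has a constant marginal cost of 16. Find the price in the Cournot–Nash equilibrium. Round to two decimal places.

99.25

A representative firm's profit is π_i = q_i(349 - 2Q) - 16q_i.
Setting ∂π_i/∂q_i = 0 with rivals' quantities fixed: 333 - 4q_i - 2·Σ_{j≠i} q_j = 0.
With identical firms every q_j equals q_i, so Σ_{j≠i} q_j = 2q_i and 333 = 8q_i, giving q_i = 333/8.
Total output Q = 999/8, so price P = 349 - 2·(999/8) = 397/4.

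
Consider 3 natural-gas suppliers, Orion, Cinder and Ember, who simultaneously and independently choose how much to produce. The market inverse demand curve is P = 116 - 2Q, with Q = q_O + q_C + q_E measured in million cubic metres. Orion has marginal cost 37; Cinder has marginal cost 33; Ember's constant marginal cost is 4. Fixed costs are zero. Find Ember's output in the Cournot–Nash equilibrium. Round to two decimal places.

Orion's profit: π_O = (116 - 2Q)q_O - (37q_O). Setting ∂π_O/∂q_O = 0: 79 - 4q_O - 2(q_C + q_E) = 0.
Cinder's first-order condition: 83 - 4q_C - 2(q_O + q_E) = 0.
Ember's first-order condition: 112 - 4q_E - 2(q_O + q_C) = 0.
Adding the 3 first-order conditions: 274 − 8Q = 0, so Q = 137/4.
Back-substituting: q_O = (79 − 137/2)/2 = 21/4, q_C = (83 − 137/2)/2 = 29/4, q_E = (112 − 137/2)/2 = 87/4.

21.75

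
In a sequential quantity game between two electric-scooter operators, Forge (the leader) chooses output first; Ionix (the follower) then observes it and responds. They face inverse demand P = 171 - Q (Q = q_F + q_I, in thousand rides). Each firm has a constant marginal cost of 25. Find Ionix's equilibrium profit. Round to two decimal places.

The follower Ionix best-responds to any q_F: π_I = (171 - Q)q_I - 25q_I.
Follower FOC: 146 - q_F - 2q_I = 0, so q_I(q_F) = (146 - q_F)/2.
The leader anticipates this reaction. Substituting into P = 171 - Q gives P = 98 - (1/2)q_F, so π_F = (98 - (1/2)q_F)q_F - 25q_F.
Leader FOC: 73 - q_F = 0, so q_F = 73.
Then q_I = (146 - 73)/2 = 73/2.
Price P = 171 - 219/2 = 123/2.
Ionix's profit: (123/2 - 25)·(73/2) = 1332.2500.

1332.25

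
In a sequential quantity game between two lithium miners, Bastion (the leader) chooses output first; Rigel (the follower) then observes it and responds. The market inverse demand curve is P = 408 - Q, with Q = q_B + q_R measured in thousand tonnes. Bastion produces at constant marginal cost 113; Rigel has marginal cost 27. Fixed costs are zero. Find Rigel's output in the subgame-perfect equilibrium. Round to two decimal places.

138.25

Solve by backward induction. Given q_B, the follower Rigel maximises π_R = (408 - q_B - q_R)q_R - 27q_R.
∂π_R/∂q_R = 381 - q_B - 2q_R = 0 gives the reaction function q_R = (381 - q_B)/2.
Bastion substitutes q_R(q_B) into its own profit: π_B = q_B(408 - q_B - (381 - q_B)/2) - 113q_B = (435/2 - (1/2)q_B)q_B - 113q_B.
The leader's first-order condition 209/2 - q_B = 0 yields q_B = 209/2.
Then q_R = (381 - 209/2)/2 = 553/4.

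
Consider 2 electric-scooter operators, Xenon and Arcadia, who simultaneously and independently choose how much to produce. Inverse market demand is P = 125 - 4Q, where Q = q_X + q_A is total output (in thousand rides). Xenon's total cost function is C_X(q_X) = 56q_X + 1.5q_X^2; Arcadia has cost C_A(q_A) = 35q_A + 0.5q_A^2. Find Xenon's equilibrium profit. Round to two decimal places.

Xenon's profit: π_X = (125 - 4Q)q_X - (56q_X + (3/2)q_X²). Setting ∂π_X/∂q_X = 0: 69 - 11q_X - 4(q_A) = 0.
Arcadia's profit: π_A = (125 - 4Q)q_A - (35q_A + (1/2)q_A²). Setting ∂π_A/∂q_A = 0: 90 - 9q_A - 4(q_X) = 0.
Rearranging gives the reaction functions q_X = (69 - 4q_A)/11 and q_A = (90 - 4q_X)/9.
Solving the pair: q_X = 261/83, q_A = 714/83.
Price P = 125 - 4·(975/83) = 78.0120.
Xenon's profit: 78.0120·(261/83) - 56·(261/83) - (3/2)(261/83)² = 54.3861.

54.39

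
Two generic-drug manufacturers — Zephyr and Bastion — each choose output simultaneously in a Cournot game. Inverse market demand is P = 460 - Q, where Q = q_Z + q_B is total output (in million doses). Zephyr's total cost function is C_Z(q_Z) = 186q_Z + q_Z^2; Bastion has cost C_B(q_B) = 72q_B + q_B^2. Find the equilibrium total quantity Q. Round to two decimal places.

Zephyr's profit: π_Z = (460 - Q)q_Z - (186q_Z + q_Z²). Setting ∂π_Z/∂q_Z = 0: 274 - 4q_Z - (q_B) = 0.
Bastion's profit: π_B = (460 - Q)q_B - (72q_B + q_B²). Setting ∂π_B/∂q_B = 0: 388 - 4q_B - (q_Z) = 0.
So q_Z = (274 - q_B)/4 and q_B = (388 - q_Z)/4.
Solving the pair: q_Z = 236/5, q_B = 426/5.
Total output Q = 236/5 + 426/5 = 662/5.

132.40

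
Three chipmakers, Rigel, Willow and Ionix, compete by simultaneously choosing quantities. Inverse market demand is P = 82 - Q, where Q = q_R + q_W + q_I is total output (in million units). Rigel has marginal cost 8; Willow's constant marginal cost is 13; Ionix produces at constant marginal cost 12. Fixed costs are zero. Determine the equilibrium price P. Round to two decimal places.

Rigel's profit: π_R = (82 - Q)q_R - (8q_R). Setting ∂π_R/∂q_R = 0: 74 - 2q_R - (q_W + q_I) = 0.
Willow's profit: π_W = (82 - Q)q_W - (13q_W). Setting ∂π_W/∂q_W = 0: 69 - 2q_W - (q_R + q_I) = 0.
Ionix's first-order condition: 70 - 2q_I - (q_R + q_W) = 0.
Adding the 3 conditions: 213 − 2Q − 2Q = 0, i.e. Q = 213/4.
Back-substituting: q_R = (74 − 213/4) = 83/4, q_W = (69 − 213/4) = 63/4, q_I = (70 − 213/4) = 67/4.
Total output Q = 213/4, so price P = 82 - 213/4 = 115/4.

28.75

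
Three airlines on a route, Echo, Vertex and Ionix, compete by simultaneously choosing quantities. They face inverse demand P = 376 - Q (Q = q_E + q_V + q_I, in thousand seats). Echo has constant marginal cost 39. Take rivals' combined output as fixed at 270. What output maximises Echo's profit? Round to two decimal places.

33.50

With rivals' combined output fixed at 270, Echo's profit is π_E = (376 - 270 - q_E)q_E - (39q_E) = (106 - q_E)q_E - (39q_E).
∂π_E/∂q_E = 67 - 2q_E = 0, so q_E = 67/2.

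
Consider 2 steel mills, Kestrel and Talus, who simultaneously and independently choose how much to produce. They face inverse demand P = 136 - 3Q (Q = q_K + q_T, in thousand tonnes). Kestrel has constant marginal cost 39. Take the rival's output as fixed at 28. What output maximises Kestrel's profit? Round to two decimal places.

With the rival's output fixed at 28, Kestrel's profit is π_K = (136 - 3·28 - 3q_K)q_K - (39q_K) = (52 - 3q_K)q_K - (39q_K).
∂π_K/∂q_K = 13 - 6q_K = 0, so q_K = 13/6.

2.17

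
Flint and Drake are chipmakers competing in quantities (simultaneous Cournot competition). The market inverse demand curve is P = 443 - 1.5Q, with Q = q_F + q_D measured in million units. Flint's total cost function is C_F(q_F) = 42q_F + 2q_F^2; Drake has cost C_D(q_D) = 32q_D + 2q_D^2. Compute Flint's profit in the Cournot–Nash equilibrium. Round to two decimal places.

Flint's profit: π_F = (443 - 1.5Q)q_F - (42q_F + 2q_F²). Setting ∂π_F/∂q_F = 0: 401 - 7q_F - (3/2)(q_D) = 0.
Drake's profit: π_D = (443 - 1.5Q)q_D - (32q_D + 2q_D²). Setting ∂π_D/∂q_D = 0: 411 - 7q_D - (3/2)(q_F) = 0.
Rearranging gives the reaction functions q_F = (401 - (3/2)q_D)/7 and q_D = (411 - (3/2)q_F)/7.
Substituting one into the other gives q_F = 46.8556 and q_D = 48.6738.
Price P = 443 - (3/2)·(1624/17) = 299.7059.
Flint's profit: 299.7059·46.8556 - 42·46.8556 - 2·46.8556² = 7684.0703.

7684.07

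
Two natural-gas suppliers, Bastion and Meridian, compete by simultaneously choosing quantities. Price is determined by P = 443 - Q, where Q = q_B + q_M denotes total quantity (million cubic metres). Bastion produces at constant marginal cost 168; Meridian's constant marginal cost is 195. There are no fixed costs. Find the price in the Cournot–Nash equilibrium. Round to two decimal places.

Bastion's profit: π_B = (443 - Q)q_B - (168q_B). Setting ∂π_B/∂q_B = 0: 275 - 2q_B - (q_M) = 0.
Meridian's profit: π_M = (443 - Q)q_M - (195q_M). Setting ∂π_M/∂q_M = 0: 248 - 2q_M - (q_B) = 0.
So q_B = (275 - q_M)/2 and q_M = (248 - q_B)/2.
Substituting one into the other gives q_B = 302/3 and q_M = 221/3.
Total output Q = 523/3, so price P = 443 - 523/3 = 806/3.

268.67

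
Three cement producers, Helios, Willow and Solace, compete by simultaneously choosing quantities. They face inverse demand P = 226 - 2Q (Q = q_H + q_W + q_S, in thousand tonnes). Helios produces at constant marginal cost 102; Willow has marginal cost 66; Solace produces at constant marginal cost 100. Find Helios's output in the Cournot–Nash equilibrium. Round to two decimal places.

Helios's profit: π_H = (226 - 2Q)q_H - (102q_H). Setting ∂π_H/∂q_H = 0: 124 - 4q_H - 2(q_W + q_S) = 0.
Willow's profit: π_W = (226 - 2Q)q_W - (66q_W). Setting ∂π_W/∂q_W = 0: 160 - 4q_W - 2(q_H + q_S) = 0.
Solace's first-order condition: 126 - 4q_S - 2(q_H + q_W) = 0.
Summing all 3 equations gives 410 − 8Q = 0, hence Q = 205/4.
Back-substituting: q_H = (124 − 205/2)/2 = 43/4, q_W = (160 − 205/2)/2 = 115/4, q_S = (126 − 205/2)/2 = 47/4.

10.75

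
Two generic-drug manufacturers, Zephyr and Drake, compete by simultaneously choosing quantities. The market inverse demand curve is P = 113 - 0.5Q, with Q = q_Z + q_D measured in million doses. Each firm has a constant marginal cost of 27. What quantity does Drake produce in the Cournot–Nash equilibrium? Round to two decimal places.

A representative firm's profit is π_i = q_i(113 - 0.5Q) - 27q_i.
First-order condition (treating rivals' output as given): 86 - q_i - (1/2)q_j = 0.
By symmetry each firm produces the same amount; substituting q_j = q_i yields q_i = 86/(3/2) = 172/3.

57.33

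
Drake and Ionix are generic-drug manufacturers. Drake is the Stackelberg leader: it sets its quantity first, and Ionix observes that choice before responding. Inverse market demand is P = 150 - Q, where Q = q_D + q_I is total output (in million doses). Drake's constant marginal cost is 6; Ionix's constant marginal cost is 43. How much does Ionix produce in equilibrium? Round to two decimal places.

Solve by backward induction. Given q_D, the follower Ionix maximises π_I = (150 - q_D - q_I)q_I - 43q_I.
∂π_I/∂q_I = 107 - q_D - 2q_I = 0 gives the reaction function q_I = (107 - q_D)/2.
The leader anticipates this reaction. Substituting into P = 150 - Q gives P = 193/2 - (1/2)q_D, so π_D = (193/2 - (1/2)q_D)q_D - 6q_D.
Leader FOC: 181/2 - q_D = 0, so q_D = 181/2.
Then q_I = (107 - 181/2)/2 = 33/4.

8.25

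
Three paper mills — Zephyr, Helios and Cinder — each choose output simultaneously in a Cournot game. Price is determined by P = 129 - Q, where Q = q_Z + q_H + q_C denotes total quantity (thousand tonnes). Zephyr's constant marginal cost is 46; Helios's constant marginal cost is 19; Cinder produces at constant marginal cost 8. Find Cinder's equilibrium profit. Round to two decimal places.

Zephyr's profit: π_Z = (129 - Q)q_Z - (46q_Z). Setting ∂π_Z/∂q_Z = 0: 83 - 2q_Z - (q_H + q_C) = 0.
Helios's first-order condition: 110 - 2q_H - (q_Z + q_C) = 0.
Cinder's profit: π_C = (129 - Q)q_C - (8q_C). Setting ∂π_C/∂q_C = 0: 121 - 2q_C - (q_Z + q_H) = 0.
Adding the 3 first-order conditions: 314 − 4Q = 0, so Q = 157/2.
Back-substituting: q_Z = (83 − 157/2) = 9/2, q_H = (110 − 157/2) = 63/2, q_C = (121 − 157/2) = 85/2.
Price P = 129 - 157/2 = 101/2.
Cinder's profit: (101/2 - 8)·(85/2) = 1806.2500.

1806.25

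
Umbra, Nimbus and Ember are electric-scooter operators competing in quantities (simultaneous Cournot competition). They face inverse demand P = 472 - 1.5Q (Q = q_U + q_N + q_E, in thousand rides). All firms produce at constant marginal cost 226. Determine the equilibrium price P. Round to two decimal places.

287.50

Each firm earns π_i = (472 - 1.5Q)q_i - 226q_i.
First-order condition (treating rivals' output as given): 246 - 3q_i - (3/2)·Σ_{j≠i} q_j = 0.
By symmetry each firm produces the same amount; substituting Σ_{j≠i} q_j = 2q_i yields q_i = 246/6 = 41.
Total output Q = 123, so price P = 472 - (3/2)·123 = 575/2.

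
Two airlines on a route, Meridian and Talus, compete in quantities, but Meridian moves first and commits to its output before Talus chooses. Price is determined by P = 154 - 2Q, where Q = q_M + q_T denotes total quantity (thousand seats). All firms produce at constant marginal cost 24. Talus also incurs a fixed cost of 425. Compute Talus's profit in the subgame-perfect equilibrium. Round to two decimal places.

103.13

The follower Talus best-responds to any q_M: π_T = (154 - 2Q)q_T - 24q_T.
∂π_T/∂q_T = 130 - 2q_M - 4q_T = 0 gives the reaction function q_T = (130 - 2q_M)/4.
The leader anticipates this reaction. Substituting into P = 154 - 2Q gives P = 89 - q_M, so π_M = (89 - q_M)q_M - 24q_M.
Leader FOC: 65 - 2q_M = 0, so q_M = 65/2.
Then q_T = (130 - 2·(65/2))/4 = 65/4.
Price P = 154 - 2·(195/4) = 113/2.
Talus's profit: (113/2 - 24)·(65/4) - 425 = 825/8.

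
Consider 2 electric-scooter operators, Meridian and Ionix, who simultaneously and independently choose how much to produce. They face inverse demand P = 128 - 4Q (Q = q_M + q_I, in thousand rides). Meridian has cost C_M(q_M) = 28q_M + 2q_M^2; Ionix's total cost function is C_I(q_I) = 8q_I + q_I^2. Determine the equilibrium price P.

68

Meridian's profit: π_M = (128 - 4Q)q_M - (28q_M + 2q_M²). Setting ∂π_M/∂q_M = 0: 100 - 12q_M - 4(q_I) = 0.
Ionix's first-order condition: 120 - 10q_I - 4(q_M) = 0.
Rearranging gives the reaction functions q_M = (100 - 4q_I)/12 and q_I = (120 - 4q_M)/10.
Solving the pair: q_M = 5, q_I = 10.
Total output Q = 15, so price P = 128 - 4·15 = 68.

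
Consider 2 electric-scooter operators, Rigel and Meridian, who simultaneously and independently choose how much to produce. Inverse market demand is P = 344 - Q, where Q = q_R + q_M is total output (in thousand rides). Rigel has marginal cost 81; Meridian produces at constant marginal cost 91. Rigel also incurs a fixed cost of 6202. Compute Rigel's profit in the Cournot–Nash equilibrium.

Rigel's profit: π_R = (344 - Q)q_R - (81q_R). Setting ∂π_R/∂q_R = 0: 263 - 2q_R - (q_M) = 0.
Meridian's first-order condition: 253 - 2q_M - (q_R) = 0.
Rearranging gives the reaction functions q_R = (263 - q_M)/2 and q_M = (253 - q_R)/2.
Substituting one into the other gives q_R = 91 and q_M = 81.
Price P = 344 - 172 = 172.
Rigel's profit: (172 - 81)·91 - 6202 = 2079.

2079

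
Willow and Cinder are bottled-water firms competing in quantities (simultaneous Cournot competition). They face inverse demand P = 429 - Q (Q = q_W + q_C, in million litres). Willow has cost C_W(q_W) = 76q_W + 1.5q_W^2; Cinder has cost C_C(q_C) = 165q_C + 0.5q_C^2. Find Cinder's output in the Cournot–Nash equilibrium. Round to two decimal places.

Willow's profit: π_W = (429 - Q)q_W - (76q_W + (3/2)q_W²). Setting ∂π_W/∂q_W = 0: 353 - 5q_W - (q_C) = 0.
Cinder's profit: π_C = (429 - Q)q_C - (165q_C + (1/2)q_C²). Setting ∂π_C/∂q_C = 0: 264 - 3q_C - (q_W) = 0.
Rearranging gives the reaction functions q_W = (353 - q_C)/5 and q_C = (264 - q_W)/3.
Substituting one into the other gives q_W = 795/14 and q_C = 967/14.

69.07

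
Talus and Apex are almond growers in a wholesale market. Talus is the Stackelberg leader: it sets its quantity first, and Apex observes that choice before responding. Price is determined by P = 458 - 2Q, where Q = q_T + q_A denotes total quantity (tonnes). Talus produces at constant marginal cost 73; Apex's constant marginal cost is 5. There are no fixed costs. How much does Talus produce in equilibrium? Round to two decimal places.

79.25

The follower Apex best-responds to any q_T: π_A = (458 - 2Q)q_A - 5q_A.
Follower FOC: 453 - 2q_T - 4q_A = 0, so q_A(q_T) = (453 - 2q_T)/4.
Talus substitutes q_A(q_T) into its own profit: π_T = q_T(458 - 2q_T - (453 - 2q_T)/2) - 73q_T = (463/2 - q_T)q_T - 73q_T.
Maximising: ∂π_T/∂q_T = 317/2 - 2q_T = 0, giving q_T = 317/4.
Then q_A = (453 - 2·(317/4))/4 = 589/8.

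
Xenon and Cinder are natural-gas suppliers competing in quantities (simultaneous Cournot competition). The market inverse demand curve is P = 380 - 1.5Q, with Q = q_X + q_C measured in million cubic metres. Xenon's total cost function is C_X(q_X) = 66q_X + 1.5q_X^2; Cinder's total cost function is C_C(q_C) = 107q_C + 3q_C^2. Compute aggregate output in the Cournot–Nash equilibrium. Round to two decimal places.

69.25

Xenon's profit: π_X = (380 - 1.5Q)q_X - (66q_X + (3/2)q_X²). Setting ∂π_X/∂q_X = 0: 314 - 6q_X - (3/2)(q_C) = 0.
Cinder's first-order condition: 273 - 9q_C - (3/2)(q_X) = 0.
Best responses: q_X = (314 - (3/2)q_C)/6, q_C = (273 - (3/2)q_X)/9.
Solving the pair: q_X = 1074/23, q_C = 1556/69.
Total output Q = 1074/23 + 1556/69 = 69.2464.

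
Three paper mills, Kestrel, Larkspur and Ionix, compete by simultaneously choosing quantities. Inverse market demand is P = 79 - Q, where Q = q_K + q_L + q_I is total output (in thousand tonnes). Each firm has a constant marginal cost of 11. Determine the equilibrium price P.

28

Each firm earns π_i = (79 - Q)q_i - 11q_i.
First-order condition (treating rivals' output as given): 68 - 2q_i - Σ_{j≠i} q_j = 0.
With identical firms every q_j equals q_i, so Σ_{j≠i} q_j = 2q_i and 68 = 4q_i, giving q_i = 17.
Total output Q = 51, so price P = 79 - 51 = 28.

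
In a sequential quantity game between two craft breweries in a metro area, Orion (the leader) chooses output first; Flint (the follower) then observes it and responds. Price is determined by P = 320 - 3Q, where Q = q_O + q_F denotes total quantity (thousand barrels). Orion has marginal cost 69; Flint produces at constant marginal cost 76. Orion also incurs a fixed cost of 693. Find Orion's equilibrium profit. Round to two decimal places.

2080.50

The follower Flint best-responds to any q_O: π_F = (320 - 3Q)q_F - 76q_F.
Follower FOC: 244 - 3q_O - 6q_F = 0, so q_F(q_O) = (244 - 3q_O)/6.
The leader anticipates this reaction. Substituting into P = 320 - 3Q gives P = 198 - (3/2)q_O, so π_O = (198 - (3/2)q_O)q_O - 69q_O.
Maximising: ∂π_O/∂q_O = 129 - 3q_O = 0, giving q_O = 43.
Then q_F = (244 - 3·43)/6 = 115/6.
Price P = 320 - 3·(373/6) = 267/2.
Orion's profit: (267/2 - 69)·43 - 693 = 2080.5000.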